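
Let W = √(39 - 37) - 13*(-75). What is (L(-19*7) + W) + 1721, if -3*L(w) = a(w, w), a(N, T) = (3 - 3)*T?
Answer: 2696 + √2 ≈ 2697.4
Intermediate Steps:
a(N, T) = 0 (a(N, T) = 0*T = 0)
L(w) = 0 (L(w) = -⅓*0 = 0)
W = 975 + √2 (W = √2 + 975 = 975 + √2 ≈ 976.41)
(L(-19*7) + W) + 1721 = (0 + (975 + √2)) + 1721 = (975 + √2) + 1721 = 2696 + √2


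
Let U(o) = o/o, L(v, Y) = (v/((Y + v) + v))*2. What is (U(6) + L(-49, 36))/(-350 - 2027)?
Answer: -80/73687 ≈ -0.0010857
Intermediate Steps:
L(v, Y) = 2*v/(Y + 2*v) (L(v, Y) = (v/(Y + 2*v))*2 = 2*v/(Y + 2*v))
U(o) = 1
(U(6) + L(-49, 36))/(-350 - 2027) = (1 + 2*(-49)/(36 + 2*(-49)))/(-350 - 2027) = (1 + 2*(-49)/(36 - 98))/(-2377) = (1 + 2*(-49)/(-62))*(-1/2377) = (1 + 2*(-49)*(-1/62))*(-1/2377) = (1 + 49/31)*(-1/2377) = (80/31)*(-1/2377) = -80/73687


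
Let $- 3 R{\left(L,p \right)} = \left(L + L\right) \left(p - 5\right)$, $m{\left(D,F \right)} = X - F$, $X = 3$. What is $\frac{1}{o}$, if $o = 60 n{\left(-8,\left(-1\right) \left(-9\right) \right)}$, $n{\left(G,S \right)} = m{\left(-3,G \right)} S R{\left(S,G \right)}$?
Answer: $\frac{1}{463320} \approx 2.1583 \cdot 10^{-6}$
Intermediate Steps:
$m{\left(D,F \right)} = 3 - F$
$R{\left(L,p \right)} = - \frac{2 L \left(-5 + p\right)}{3}$ ($R{\left(L,p \right)} = - \frac{\left(L + L\right) \left(p - 5\right)}{3} = - \frac{2 L \left(-5 + p\right)}{3}$)
$n{\left(G,S \right)} = \frac{2 S^{2} \left(3 - G\right) \left(5 - G\right)}{3}$ ($n{\left(G,S \right)} = \left(3 - G\right) S \frac{2 S \left(5 - G\right)}{3} = S \left(3 - G\right) \frac{2 S \left(5 - G\right)}{3} = \frac{2 S^{2} \left(3 - G\right) \left(5 - G\right)}{3}$)
$o = 463320$ ($o = 60 \frac{2 \left(\left(-1\right) \left(-9\right)\right)^{2} \left(-5 - 8\right) \left(-3 - 8\right)}{3} = 60 \cdot \frac{2}{3} \cdot 9^{2} \left(-13\right) \left(-11\right) = 60 \cdot \frac{2}{3} \cdot 81 \left(-13\right) \left(-11\right) = 60 \cdot 7722 = 463320$)
$\frac{1}{o} = \frac{1}{463320}$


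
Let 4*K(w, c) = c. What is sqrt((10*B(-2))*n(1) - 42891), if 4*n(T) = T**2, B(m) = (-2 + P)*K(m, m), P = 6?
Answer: 4*I*sqrt(2681) ≈ 207.11*I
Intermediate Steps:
K(w, c) = c/4
B(m) = m (B(m) = (-2 + 6)*(m/4) = 4*(m/4) = m)
n(T) = T**2/4
sqrt((10*B(-2))*n(1) - 42891) = sqrt((10*(-2))*((1/4)*1**2) - 42891) = sqrt(-5 - 42891) = sqrt(-42896) = 4*I*sqrt(2681)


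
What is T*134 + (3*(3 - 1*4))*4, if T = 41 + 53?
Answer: 12584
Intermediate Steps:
T = 94
T*134 + (3*(3 - 1*4))*4 = 94*134 + (3*(3 - 1*4))*4 = 12596 + (3*(3 - 4))*4 = 12596 + (3*(-1))*4 = 12596 - 3*4 = 12596 - 12 = 12584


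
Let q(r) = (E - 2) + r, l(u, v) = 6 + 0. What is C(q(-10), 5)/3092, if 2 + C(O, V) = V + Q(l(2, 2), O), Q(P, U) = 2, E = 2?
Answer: 5/3092 ≈ 0.0016171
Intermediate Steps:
l(u, v) = 6
q(r) = r (q(r) = (2 - 2) + r = 0 + r = r)
C(O, V) = V (C(O, V) = -2 + (V + 2) = -2 + (2 + V) = V)
C(q(-10), 5)/3092 = 5/3092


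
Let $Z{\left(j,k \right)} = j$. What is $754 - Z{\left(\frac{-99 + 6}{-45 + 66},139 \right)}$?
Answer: $\frac{5309}{7} \approx 758.43$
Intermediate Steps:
$754 - Z{\left(\frac{-99 + 6}{-45 + 66},139 \right)} = 754 - \frac{-99 + 6}{-45 + 66} = 754 - - \frac{93}{21} = 754 - \left(-93\right) \frac{1}{21} = 754 - - \frac{31}{7} = 754 + \frac{31}{7} = \frac{5309}{7}$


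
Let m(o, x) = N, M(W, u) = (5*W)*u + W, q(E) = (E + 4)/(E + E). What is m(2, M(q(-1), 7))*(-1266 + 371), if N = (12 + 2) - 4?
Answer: -8950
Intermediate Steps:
q(E) = (4 + E)/(2*E) (q(E) = (4 + E)/((2*E)) = (4 + E)*(1/(2*E)) = (4 + E)/(2*E))
M(W, u) = W + 5*W*u (M(W, u) = 5*W*u + W = W + 5*W*u)
N = 10 (N = 14 - 4 = 10)
m(o, x) = 10
m(2, M(q(-1), 7))*(-1266 + 371) = 10*(-1266 + 371) = 10*(-895) = -8950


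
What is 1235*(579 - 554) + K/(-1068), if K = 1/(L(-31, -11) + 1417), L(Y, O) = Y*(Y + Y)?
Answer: 110101855499/3566052 ≈ 30875.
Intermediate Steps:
L(Y, O) = 2*Y² (L(Y, O) = Y*(2*Y) = 2*Y²)
K = 1/3339 (K = 1/(2*(-31)² + 1417) = 1/(2*961 + 1417) = 1/(1922 + 1417) = 1/3339 ≈ 0.00029949)
1235*(579 - 554) + K/(-1068) = 1235*(579 - 554) + (1/3339)/(-1068) = 1235*25 + (1/3339)*(-1/1068) = 30875 - 1/3566052 = 110101855499/3566052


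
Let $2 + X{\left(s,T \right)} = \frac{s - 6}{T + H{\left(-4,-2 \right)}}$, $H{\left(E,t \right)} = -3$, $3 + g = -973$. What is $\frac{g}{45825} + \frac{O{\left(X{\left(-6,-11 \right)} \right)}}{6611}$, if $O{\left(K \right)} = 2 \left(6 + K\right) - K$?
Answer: $- \frac{41683652}{2120643525} \approx -0.019656$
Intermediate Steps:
$g = -976$ ($g = -3 - 973 = -976$)
$X{\left(s,T \right)} = -2 + \frac{-6 + s}{-3 + T}$ ($X{\left(s,T \right)} = -2 + \frac{s - 6}{T - 3} = -2 + \frac{-6 + s}{-3 + T}$)
$O{\left(K \right)} = 12 + K$ ($O{\left(K \right)} = \left(12 + 2 K\right) - K = 12 + K$)
$\frac{g}{45825} + \frac{O{\left(X{\left(-6,-11 \right)} \right)}}{6611} = - \frac{976}{45825} + \frac{12 + \frac{-6 - -22}{-3 - 11}}{6611} = \left(-976\right) \frac{1}{45825} + \left(12 + \frac{-6 + 22}{-14}\right) \frac{1}{6611} = - \frac{976}{45825} + \left(12 - \frac{8}{7}\right) \frac{1}{6611} = - \frac{976}{45825} + \frac{76}{7} \cdot \frac{1}{6611} = - \frac{976}{45825} + \frac{76}{46277} = - \frac{41683652}{2120643525}$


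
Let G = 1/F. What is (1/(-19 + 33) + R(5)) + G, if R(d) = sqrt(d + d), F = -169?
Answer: 155/2366 + sqrt(10) ≈ 3.2278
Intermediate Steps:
R(d) = sqrt(2)*sqrt(d) (R(d) = sqrt(2*d) = sqrt(2)*sqrt(d))
G = -1/169 (G = 1/(-169) = -1/169 ≈ -0.0059172)
(1/(-19 + 33) + R(5)) + G = (1/(-19 + 33) + sqrt(2)*sqrt(5)) - 1/169 = (1/14 + sqrt(10)) - 1/169 = 155/2366 + sqrt(10)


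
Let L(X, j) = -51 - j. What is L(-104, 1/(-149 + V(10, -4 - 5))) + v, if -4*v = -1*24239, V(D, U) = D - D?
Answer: 3581219/596 ≈ 6008.8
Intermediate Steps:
V(D, U) = 0
v = 24239/4 (v = -(-1)*24239/4 = -1/4*(-24239) = 24239/4 ≈ 6059.8)
L(-104, 1/(-149 + V(10, -4 - 5))) + v = (-51 - 1/(-149 + 0)) + 24239/4 = (-51 - 1/(-149)) + 24239/4 = (-51 - 1*(-1/149)) + 24239/4 = (-51 + 1/149) + 24239/4 = -7598/149 + 24239/4 = 3581219/596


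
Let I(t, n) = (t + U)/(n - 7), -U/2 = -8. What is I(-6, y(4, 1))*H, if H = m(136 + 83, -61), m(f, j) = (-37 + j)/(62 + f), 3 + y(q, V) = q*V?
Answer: 490/843 ≈ 0.58126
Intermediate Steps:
y(q, V) = -3 + V*q (y(q, V) = -3 + q*V = -3 + V*q)
U = 16 (U = -2*(-8) = 16)
I(t, n) = (16 + t)/(-7 + n) (I(t, n) = (t + 16)/(n - 7) = (16 + t)/(-7 + n))
m(f, j) = (-37 + j)/(62 + f)
H = -98/281 (H = (-37 - 61)/(62 + (136 + 83)) = -98/(62 + 219) = -98/281 ≈ -0.34875)
I(-6, y(4, 1))*H = ((16 - 6)/(-7 + (-3 + 1*4)))*(-98/281) = (10/(-7 + (-3 + 4)))*(-98/281) = (10/(-7 + 1))*(-98/281) = (10/(-6))*(-98/281) = -⅙*10*(-98/281) = -5/3*(-98/281) = 490/843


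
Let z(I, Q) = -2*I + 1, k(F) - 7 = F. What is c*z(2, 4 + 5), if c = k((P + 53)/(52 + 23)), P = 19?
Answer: -597/25 ≈ -23.880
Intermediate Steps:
k(F) = 7 + F
z(I, Q) = 1 - 2*I
c = 199/25 (c = 7 + (19 + 53)/(52 + 23) = 7 + 72/75 = 7 + 72*(1/75) = 7 + 24/25 = 199/25 ≈ 7.9600)
c*z(2, 4 + 5) = 199*(1 - 2*2)/25 = 199*(1 - 4)/25 = (199/25)*(-3) = -597/25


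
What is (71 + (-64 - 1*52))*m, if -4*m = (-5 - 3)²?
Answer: 720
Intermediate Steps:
m = -16 (m = -(-5 - 3)²/4 = -¼*(-8)² = -¼*64 = -16)
(71 + (-64 - 1*52))*m = (71 + (-64 - 1*52))*(-16) = (71 + (-64 - 52))*(-16) = (71 - 116)*(-16) = -45*(-16) = 720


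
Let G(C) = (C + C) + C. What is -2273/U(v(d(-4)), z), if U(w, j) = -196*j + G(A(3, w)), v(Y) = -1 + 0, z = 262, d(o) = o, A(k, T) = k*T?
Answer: 2273/51361 ≈ 0.044255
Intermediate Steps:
A(k, T) = T*k
G(C) = 3*C (G(C) = 2*C + C = 3*C)
v(Y) = -1
U(w, j) = -196*j + 9*w (U(w, j) = -196*j + 3*(w*3) = -196*j + 3*(3*w) = -196*j + 9*w)
-2273/U(v(d(-4)), z) = -2273/(-196*262 + 9*(-1)) = -2273/(-51352 - 9) = -2273/(-51361) = -2273*(-1/51361) = 2273/51361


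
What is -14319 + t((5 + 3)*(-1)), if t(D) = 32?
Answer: -14287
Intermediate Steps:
-14319 + t((5 + 3)*(-1)) = -14319 + 32 = -14287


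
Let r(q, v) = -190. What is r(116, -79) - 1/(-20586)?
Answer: -3911339/20586 ≈ -190.00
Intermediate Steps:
r(116, -79) - 1/(-20586) = -190 - 1/(-20586) = -190 - 1*(-1/20586) = -190 + 1/20586 = -3911339/20586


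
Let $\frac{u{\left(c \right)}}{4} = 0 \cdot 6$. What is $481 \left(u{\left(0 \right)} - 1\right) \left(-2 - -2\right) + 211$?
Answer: $211$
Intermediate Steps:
$u{\left(c \right)} = 0$ ($u{\left(c \right)} = 4 \cdot 0 \cdot 6 = 4 \cdot 0 = 0$)
$481 \left(u{\left(0 \right)} - 1\right) \left(-2 - -2\right) + 211 = 481 \left(0 - 1\right) \left(-2 - -2\right) + 211 = 481 \left(- (-2 + 2)\right) + 211 = 481 \left(\left(-1\right) 0\right) + 211 = 481 \cdot 0 + 211 = 0 + 211 = 211$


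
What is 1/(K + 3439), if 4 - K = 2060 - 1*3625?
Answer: 1/5008 ≈ 0.00019968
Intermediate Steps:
K = 1569 (K = 4 - (2060 - 1*3625) = 4 - (2060 - 3625) = 4 - 1*(-1565) = 4 + 1565 = 1569)
1/(K + 3439) = 1/(1569 + 3439) = 1/5008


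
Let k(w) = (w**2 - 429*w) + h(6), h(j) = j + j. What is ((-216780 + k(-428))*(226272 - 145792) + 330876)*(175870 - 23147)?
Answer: 1844066740492468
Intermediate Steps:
h(j) = 2*j
k(w) = 12 + w**2 - 429*w (k(w) = (w**2 - 429*w) + 2*6 = (w**2 - 429*w) + 12 = 12 + w**2 - 429*w)
((-216780 + k(-428))*(226272 - 145792) + 330876)*(175870 - 23147) = ((-216780 + (12 + (-428)**2 - 429*(-428)))*(226272 - 145792) + 330876)*(175870 - 23147) = ((-216780 + (12 + 183184 + 183612))*80480 + 330876)*152723 = ((-216780 + 366808)*80480 + 330876)*152723 = (150028*80480 + 330876)*152723 = (12074253440 + 330876)*152723 = 12074584316*152723 = 1844066740492468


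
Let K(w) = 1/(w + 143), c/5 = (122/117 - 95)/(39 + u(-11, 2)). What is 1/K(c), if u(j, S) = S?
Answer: 631006/4797 ≈ 131.54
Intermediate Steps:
c = -54965/4797 (c = 5*((122/117 - 95)/(39 + 2)) = 5*((122*(1/117) - 95)/41) = 5*((122/117 - 95)*(1/41)) = 5*(-10993/117*1/41) = 5*(-10993/4797) = -54965/4797 ≈ -11.458)
K(w) = 1/(143 + w)
1/K(c) = 1/(1/(143 - 54965/4797)) = 1/(1/(631006/4797)) = 1/(4797/631006) = 631006/4797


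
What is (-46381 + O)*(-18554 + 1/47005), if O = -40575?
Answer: 75837003149164/47005 ≈ 1.6134e+9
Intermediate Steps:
(-46381 + O)*(-18554 + 1/47005) = (-46381 - 40575)*(-18554 + 1/47005) = -86956*(-18554 + 1/47005) = -86956*(-872130769/47005) = 75837003149164/47005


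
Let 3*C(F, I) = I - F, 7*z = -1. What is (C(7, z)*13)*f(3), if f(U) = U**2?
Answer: -1950/7 ≈ -278.57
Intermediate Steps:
z = -1/7 (z = (1/7)*(-1) = -1/7 ≈ -0.14286)
C(F, I) = -F/3 + I/3 (C(F, I) = (I - F)/3 = -F/3 + I/3)
(C(7, z)*13)*f(3) = ((-1/3*7 + (1/3)*(-1/7))*13)*3**2 = ((-7/3 - 1/21)*13)*9 = -50/21*13*9 = -650/21*9 = -1950/7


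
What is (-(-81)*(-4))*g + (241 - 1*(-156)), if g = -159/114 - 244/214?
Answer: 2476835/2033 ≈ 1218.3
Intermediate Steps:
g = -10307/4066 (g = -159*1/114 - 244*1/214 = -53/38 - 122/107 = -10307/4066 ≈ -2.5349)
(-(-81)*(-4))*g + (241 - 1*(-156)) = -(-81)*(-4)*(-10307/4066) + (241 - 1*(-156)) = -81*4*(-10307/4066) + (241 + 156) = -324*(-10307/4066) + 397 = 1669734/2033 + 397 = 2476835/2033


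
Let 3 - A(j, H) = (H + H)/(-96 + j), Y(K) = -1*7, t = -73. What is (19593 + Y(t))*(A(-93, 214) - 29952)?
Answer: -15836492534/27 ≈ -5.8654e+8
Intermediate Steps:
Y(K) = -7
A(j, H) = 3 - 2*H/(-96 + j) (A(j, H) = 3 - (H + H)/(-96 + j) = 3 - 2*H/(-96 + j))
(19593 + Y(t))*(A(-93, 214) - 29952) = (19593 - 7)*((-288 - 2*214 + 3*(-93))/(-96 - 93) - 29952) = 19586*((-288 - 428 - 279)/(-189) - 29952) = 19586*(-1/189*(-995) - 29952) = 19586*(995/189 - 29952) = 19586*(-5659933/189) = -15836492534/27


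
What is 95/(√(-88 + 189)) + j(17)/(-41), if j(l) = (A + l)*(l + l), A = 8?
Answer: -850/41 + 95*√101/101 ≈ -11.279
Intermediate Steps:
j(l) = 2*l*(8 + l) (j(l) = (8 + l)*(l + l) = (8 + l)*(2*l) = 2*l*(8 + l))
95/(√(-88 + 189)) + j(17)/(-41) = 95/(√(-88 + 189)) + (2*17*(8 + 17))/(-41) = 95/(√101) + (2*17*25)*(-1/41) = 95*(√101/101) + 850*(-1/41) = 95*√101/101 - 850/41 = -850/41 + 95*√101/101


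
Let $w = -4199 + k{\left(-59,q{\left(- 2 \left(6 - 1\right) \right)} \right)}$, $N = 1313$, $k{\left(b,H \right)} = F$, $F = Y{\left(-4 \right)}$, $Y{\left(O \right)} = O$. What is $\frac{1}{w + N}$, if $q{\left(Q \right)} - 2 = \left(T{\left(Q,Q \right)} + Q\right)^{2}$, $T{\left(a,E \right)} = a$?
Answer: $- \frac{1}{2890} \approx -0.00034602$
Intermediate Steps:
$F = -4$
$q{\left(Q \right)} = 2 + 4 Q^{2}$ ($q{\left(Q \right)} = 2 + \left(Q + Q\right)^{2} = 2 + \left(2 Q\right)^{2} = 2 + 4 Q^{2}$)
$k{\left(b,H \right)} = -4$
$w = -4203$ ($w = -4199 - 4 = -4203$)
$\frac{1}{w + N} = \frac{1}{-4203 + 1313} = \frac{1}{-2890} = - \frac{1}{2890}$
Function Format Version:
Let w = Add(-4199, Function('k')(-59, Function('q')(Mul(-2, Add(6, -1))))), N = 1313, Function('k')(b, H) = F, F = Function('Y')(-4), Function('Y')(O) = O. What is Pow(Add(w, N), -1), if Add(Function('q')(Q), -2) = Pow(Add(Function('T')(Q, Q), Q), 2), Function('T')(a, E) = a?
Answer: Rational(-1, 2890) ≈ -0.00034602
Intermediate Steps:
F = -4
Function('q')(Q) = Add(2, Mul(4, Pow(Q, 2))) (Function('q')(Q) = Add(2, Pow(Add(Q, Q), 2)) = Add(2, Pow(Mul(2, Q), 2)) = Add(2, Mul(4, Pow(Q, 2))))
Function('k')(b, H) = -4
w = -4203 (w = Add(-4199, -4) = -4203)
Pow(Add(w, N), -1) = Pow(Add(-4203, 1313), -1) = Pow(-2890, -1) = Rational(-1, 2890)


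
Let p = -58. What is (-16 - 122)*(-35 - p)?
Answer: -3174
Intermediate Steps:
(-16 - 122)*(-35 - p) = (-16 - 122)*(-35 - 1*(-58)) = -138*(-35 + 58) = -138*23 = -3174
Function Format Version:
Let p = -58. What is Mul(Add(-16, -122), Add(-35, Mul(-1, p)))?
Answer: -3174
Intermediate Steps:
Mul(Add(-16, -122), Add(-35, Mul(-1, p))) = Mul(Add(-16, -122), Add(-35, Mul(-1, -58))) = Mul(-138, Add(-35, 58)) = Mul(-138, 23) = -3174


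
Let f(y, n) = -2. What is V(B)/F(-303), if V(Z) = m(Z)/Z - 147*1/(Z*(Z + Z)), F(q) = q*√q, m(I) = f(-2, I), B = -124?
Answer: 349*I*√303/2823310368 ≈ 2.1517e-6*I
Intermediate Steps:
m(I) = -2
F(q) = q^(3/2)
V(Z) = -2/Z - 147/(2*Z²) (V(Z) = -2/Z - 147*1/(Z*(Z + Z)) = -2/Z - 147*1/(2*Z²) = -2/Z - 147/(2*Z²))
V(B)/F(-303) = ((½)*(-147 - 4*(-124))/(-124)²)/((-303)^(3/2)) = ((½)*(1/15376)*(-147 + 496))/((-303*I*√303)) = ((½)*(1/15376)*349)*(I*√303/91809) = 349*(I*√303/91809)/30752 = 349*I*√303/2823310368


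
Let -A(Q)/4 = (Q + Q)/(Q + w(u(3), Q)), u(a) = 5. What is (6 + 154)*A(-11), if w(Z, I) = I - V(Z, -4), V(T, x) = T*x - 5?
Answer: 14080/3 ≈ 4693.3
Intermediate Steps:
V(T, x) = -5 + T*x
w(Z, I) = 5 + I + 4*Z (w(Z, I) = I - (-5 + Z*(-4)) = I - (-5 - 4*Z) = I + (5 + 4*Z) = 5 + I + 4*Z)
A(Q) = -8*Q/(25 + 2*Q) (A(Q) = -4*(Q + Q)/(Q + (5 + Q + 4*5)) = -4*2*Q/(Q + (5 + Q + 20)) = -4*2*Q/(Q + (25 + Q)) = -4*2*Q/(25 + 2*Q) = -8*Q/(25 + 2*Q))
(6 + 154)*A(-11) = (6 + 154)*(-8*(-11)/(25 + 2*(-11))) = 160*(-8*(-11)/(25 - 22)) = 160*(-8*(-11)/3) = 160*(-8*(-11)*⅓) = 160*(88/3) = 14080/3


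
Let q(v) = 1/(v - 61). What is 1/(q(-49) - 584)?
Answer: -110/64241 ≈ -0.0017123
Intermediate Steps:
q(v) = 1/(-61 + v)
1/(q(-49) - 584) = 1/(1/(-61 - 49) - 584) = 1/(1/(-110) - 584) = 1/(-1/110 - 584) = 1/(-64241/110) = -110/64241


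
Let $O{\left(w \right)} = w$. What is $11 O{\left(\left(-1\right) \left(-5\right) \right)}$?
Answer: $55$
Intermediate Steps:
$11 O{\left(\left(-1\right) \left(-5\right) \right)} = 11 \left(\left(-1\right) \left(-5\right)\right) = 11 \cdot 5 = 55$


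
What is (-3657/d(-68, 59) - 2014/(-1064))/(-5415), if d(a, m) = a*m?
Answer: -39379/76037430 ≈ -0.00051789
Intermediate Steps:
(-3657/d(-68, 59) - 2014/(-1064))/(-5415) = (-3657/((-68*59)) - 2014/(-1064))/(-5415) = (-3657/(-4012) - 2014*(-1/1064))*(-1/5415) = (-3657*(-1/4012) + 53/28)*(-1/5415) = (3657/4012 + 53/28)*(-1/5415) = (39379/14042)*(-1/5415) = -39379/76037430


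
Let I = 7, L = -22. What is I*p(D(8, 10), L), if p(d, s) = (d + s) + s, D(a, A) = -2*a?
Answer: -420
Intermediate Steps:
p(d, s) = d + 2*s
I*p(D(8, 10), L) = 7*(-2*8 + 2*(-22)) = 7*(-16 - 44) = 7*(-60) = -420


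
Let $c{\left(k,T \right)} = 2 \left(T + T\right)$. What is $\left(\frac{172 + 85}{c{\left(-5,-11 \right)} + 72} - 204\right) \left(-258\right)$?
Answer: $\frac{703695}{14} \approx 50264.0$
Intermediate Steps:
$c{\left(k,T \right)} = 4 T$ ($c{\left(k,T \right)} = 2 \cdot 2 T = 4 T$)
$\left(\frac{172 + 85}{c{\left(-5,-11 \right)} + 72} - 204\right) \left(-258\right) = \left(\frac{172 + 85}{4 \left(-11\right) + 72} - 204\right) \left(-258\right) = \left(\frac{257}{-44 + 72} - 204\right) \left(-258\right) = \left(\frac{257}{28} - 204\right) \left(-258\right) = \left(- \frac{5455}{28}\right) \left(-258\right) = \frac{703695}{14}$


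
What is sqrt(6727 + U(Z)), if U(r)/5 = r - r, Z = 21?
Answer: 31*sqrt(7) ≈ 82.018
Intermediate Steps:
U(r) = 0 (U(r) = 5*(r - r) = 5*0 = 0)
sqrt(6727 + U(Z)) = sqrt(6727 + 0) = sqrt(6727) = 31*sqrt(7)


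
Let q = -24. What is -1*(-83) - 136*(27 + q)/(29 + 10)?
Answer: 943/13 ≈ 72.538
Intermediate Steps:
-1*(-83) - 136*(27 + q)/(29 + 10) = -1*(-83) - 136*(27 - 24)/(29 + 10) = 83 - 408/39 = 83 - 136*1/13 = 83 - 136/13 = 943/13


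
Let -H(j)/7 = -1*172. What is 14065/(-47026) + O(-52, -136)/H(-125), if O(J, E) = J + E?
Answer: -920541/2022118 ≈ -0.45524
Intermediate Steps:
H(j) = 1204 (H(j) = -(-7)*172 = -7*(-172) = 1204)
O(J, E) = E + J
14065/(-47026) + O(-52, -136)/H(-125) = 14065/(-47026) + (-136 - 52)/1204 = 14065*(-1/47026) - 188*1/1204 = -14065/47026 - 47/301 = -920541/2022118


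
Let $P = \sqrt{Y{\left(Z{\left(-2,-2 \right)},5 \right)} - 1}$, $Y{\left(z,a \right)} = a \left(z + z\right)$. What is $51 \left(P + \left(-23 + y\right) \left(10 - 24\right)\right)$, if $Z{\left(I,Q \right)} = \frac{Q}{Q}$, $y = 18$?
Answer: $3723$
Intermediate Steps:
$Z{\left(I,Q \right)} = 1$
$Y{\left(z,a \right)} = 2 a z$ ($Y{\left(z,a \right)} = a 2 z = 2 a z$)
$P = 3$ ($P = \sqrt{2 \cdot 5 \cdot 1 - 1} = \sqrt{10 - 1} = \sqrt{9} = 3$)
$51 \left(P + \left(-23 + y\right) \left(10 - 24\right)\right) = 51 \left(3 + \left(-23 + 18\right) \left(10 - 24\right)\right) = 51 \left(3 - -70\right) = 51 \left(3 + 70\right) = 51 \cdot 73 = 3723$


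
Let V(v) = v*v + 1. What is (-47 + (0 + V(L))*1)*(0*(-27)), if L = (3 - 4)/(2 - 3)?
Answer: 0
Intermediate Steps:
L = 1 (L = -1/(-1) = -1*(-1) = 1)
V(v) = 1 + v**2 (V(v) = v**2 + 1 = 1 + v**2)
(-47 + (0 + V(L))*1)*(0*(-27)) = (-47 + (0 + (1 + 1**2))*1)*(0*(-27)) = (-47 + (0 + (1 + 1))*1)*0 = (-47 + (0 + 2)*1)*0 = (-47 + 2*1)*0 = (-47 + 2)*0 = -45*0 = 0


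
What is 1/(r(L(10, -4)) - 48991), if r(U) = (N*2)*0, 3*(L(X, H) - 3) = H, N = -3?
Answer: -1/48991 ≈ -2.0412e-5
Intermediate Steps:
L(X, H) = 3 + H/3
r(U) = 0 (r(U) = -3*2*0 = -6*0 = 0)
1/(r(L(10, -4)) - 48991) = 1/(0 - 48991) = 1/(-48991) = -1/48991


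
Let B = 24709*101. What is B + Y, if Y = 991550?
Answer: 3487159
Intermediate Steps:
B = 2495609
B + Y = 2495609 + 991550 = 3487159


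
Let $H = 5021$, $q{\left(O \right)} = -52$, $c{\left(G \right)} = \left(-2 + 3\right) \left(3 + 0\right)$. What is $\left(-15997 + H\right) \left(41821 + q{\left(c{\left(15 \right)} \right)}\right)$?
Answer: $-458456544$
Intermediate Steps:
$c{\left(G \right)} = 3$ ($c{\left(G \right)} = 1 \cdot 3 = 3$)
$\left(-15997 + H\right) \left(41821 + q{\left(c{\left(15 \right)} \right)}\right) = \left(-15997 + 5021\right) \left(41821 - 52\right) = \left(-10976\right) 41769 = -458456544$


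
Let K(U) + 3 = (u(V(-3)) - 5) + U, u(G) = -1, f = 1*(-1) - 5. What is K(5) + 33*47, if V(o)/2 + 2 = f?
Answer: 1547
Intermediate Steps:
f = -6 (f = -1 - 5 = -6)
V(o) = -16 (V(o) = -4 + 2*(-6) = -4 - 12 = -16)
K(U) = -9 + U (K(U) = -3 + ((-1 - 5) + U) = -3 + (-6 + U) = -9 + U)
K(5) + 33*47 = (-9 + 5) + 33*47 = -4 + 1551 = 1547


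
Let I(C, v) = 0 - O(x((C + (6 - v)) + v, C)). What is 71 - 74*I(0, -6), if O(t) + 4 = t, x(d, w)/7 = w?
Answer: -225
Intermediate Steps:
x(d, w) = 7*w
O(t) = -4 + t
I(C, v) = 4 - 7*C (I(C, v) = 0 - (-4 + 7*C) = 0 + (4 - 7*C) = 4 - 7*C)
71 - 74*I(0, -6) = 71 - 74*(4 - 7*0) = 71 - 74*(4 + 0) = 71 - 74*4 = 71 - 296 = -225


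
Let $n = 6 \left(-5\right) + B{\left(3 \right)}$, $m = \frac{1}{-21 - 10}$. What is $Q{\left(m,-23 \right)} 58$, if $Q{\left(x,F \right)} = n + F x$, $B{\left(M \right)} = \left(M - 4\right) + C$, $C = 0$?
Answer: $- \frac{54404}{31} \approx -1755.0$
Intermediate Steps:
$m = - \frac{1}{31}$ ($m = \frac{1}{-31} = - \frac{1}{31} \approx -0.032258$)
$B{\left(M \right)} = -4 + M$ ($B{\left(M \right)} = \left(M - 4\right) + 0 = \left(-4 + M\right) + 0 = -4 + M$)
$n = -31$ ($n = 6 \left(-5\right) + \left(-4 + 3\right) = -30 - 1 = -31$)
$Q{\left(x,F \right)} = -31 + F x$
$Q{\left(m,-23 \right)} 58 = \left(-31 - - \frac{23}{31}\right) 58 = \left(-31 + \frac{23}{31}\right) 58 = \left(- \frac{938}{31}\right) 58 = - \frac{54404}{31}$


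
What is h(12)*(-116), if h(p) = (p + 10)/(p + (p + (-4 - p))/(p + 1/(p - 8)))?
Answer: -2842/13 ≈ -218.62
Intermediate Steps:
h(p) = (10 + p)/(p - 4/(p + 1/(-8 + p)))
h(12)*(-116) = ((10 + 12**3 - 79*12 + 2*12**2)/(32 + 12**3 - 8*12**2 - 3*12))*(-116) = ((10 + 1728 - 948 + 2*144)/(32 + 1728 - 8*144 - 36))*(-116) = ((10 + 1728 - 948 + 288)/(32 + 1728 - 1152 - 36))*(-116) = (1078/572)*(-116) = ((1/572)*1078)*(-116) = (49/26)*(-116) = -2842/13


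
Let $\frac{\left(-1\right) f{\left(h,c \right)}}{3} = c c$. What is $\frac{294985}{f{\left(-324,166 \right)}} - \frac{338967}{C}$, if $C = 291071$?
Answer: $- \frac{113883302891}{24062257428} \approx -4.7329$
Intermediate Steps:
$f{\left(h,c \right)} = - 3 c^{2}$ ($f{\left(h,c \right)} = - 3 c c = - 3 c^{2}$)
$\frac{294985}{f{\left(-324,166 \right)}} - \frac{338967}{C} = \frac{294985}{\left(-3\right) 166^{2}} - \frac{338967}{291071} = \frac{294985}{\left(-3\right) 27556} - \frac{338967}{291071} = \frac{294985}{-82668} - \frac{338967}{291071} = 294985 \left(- \frac{1}{82668}\right) - \frac{338967}{291071} = - \frac{294985}{82668} - \frac{338967}{291071} = - \frac{113883302891}{24062257428}$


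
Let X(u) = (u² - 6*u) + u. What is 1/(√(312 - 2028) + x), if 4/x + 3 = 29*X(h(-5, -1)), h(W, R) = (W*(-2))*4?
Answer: 40597/707041939465 - 1648116409*I*√429/1414083878930 ≈ 5.7418e-8 - 0.02414*I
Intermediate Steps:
h(W, R) = -8*W (h(W, R) = -2*W*4 = -8*W)
X(u) = u² - 5*u
x = 4/40597 (x = 4/(-3 + 29*((-8*(-5))*(-5 - 8*(-5)))) = 4/(-3 + 29*(40*(-5 + 40))) = 4/(-3 + 29*(40*35)) = 4/(-3 + 29*1400) = 4/(-3 + 40600) = 4/40597 ≈ 9.8530e-5)
1/(√(312 - 2028) + x) = 1/(√(312 - 2028) + 4/40597) = 1/(√(-1716) + 4/40597) = 1/(2*I*√429 + 4/40597) = 1/(4/40597 + 2*I*√429)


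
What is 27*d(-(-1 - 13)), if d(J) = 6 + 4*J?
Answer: 1674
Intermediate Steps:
27*d(-(-1 - 13)) = 27*(6 + 4*(-(-1 - 13))) = 27*(6 + 4*(-1*(-14))) = 27*(6 + 4*14) = 27*(6 + 56) = 27*62 = 1674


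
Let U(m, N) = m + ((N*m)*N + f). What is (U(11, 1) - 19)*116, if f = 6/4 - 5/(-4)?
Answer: 667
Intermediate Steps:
f = 11/4 (f = 6*(¼) - 5*(-¼) = 3/2 + 5/4 = 11/4 ≈ 2.7500)
U(m, N) = 11/4 + m + m*N² (U(m, N) = m + ((N*m)*N + 11/4) = m + (m*N² + 11/4) = m + (11/4 + m*N²) = 11/4 + m + m*N²)
(U(11, 1) - 19)*116 = ((11/4 + 11 + 11*1²) - 19)*116 = ((11/4 + 11 + 11*1) - 19)*116 = ((11/4 + 11 + 11) - 19)*116 = (99/4 - 19)*116 = (23/4)*116 = 667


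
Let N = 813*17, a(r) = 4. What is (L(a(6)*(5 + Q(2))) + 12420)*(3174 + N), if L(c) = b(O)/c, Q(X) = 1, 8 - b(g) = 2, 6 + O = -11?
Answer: 844328595/4 ≈ 2.1108e+8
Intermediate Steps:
O = -17 (O = -6 - 11 = -17)
b(g) = 6 (b(g) = 8 - 1*2 = 8 - 2 = 6)
N = 13821
L(c) = 6/c
(L(a(6)*(5 + Q(2))) + 12420)*(3174 + N) = (6/((4*(5 + 1))) + 12420)*(3174 + 13821) = (6/((4*6)) + 12420)*16995 = (6/24 + 12420)*16995 = (6*(1/24) + 12420)*16995 = (1/4 + 12420)*16995 = (49681/4)*16995 = 844328595/4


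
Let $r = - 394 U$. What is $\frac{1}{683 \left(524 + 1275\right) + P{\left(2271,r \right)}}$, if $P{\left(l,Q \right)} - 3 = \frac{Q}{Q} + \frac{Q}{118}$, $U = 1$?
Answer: $\frac{59}{72494342} \approx 8.1386 \cdot 10^{-7}$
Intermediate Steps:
$r = -394$ ($r = \left(-394\right) 1 = -394$)
$P{\left(l,Q \right)} = 4 + \frac{Q}{118}$ ($P{\left(l,Q \right)} = 3 + \left(\frac{Q}{Q} + \frac{Q}{118}\right) = 3 + \left(1 + Q \frac{1}{118}\right) = 3 + \left(1 + \frac{Q}{118}\right) = 4 + \frac{Q}{118}$)
$\frac{1}{683 \left(524 + 1275\right) + P{\left(2271,r \right)}} = \frac{1}{683 \left(524 + 1275\right) + \left(4 + \frac{1}{118} \left(-394\right)\right)} = \frac{1}{683 \cdot 1799 + \left(4 - \frac{197}{59}\right)} = \frac{1}{1228717 + \frac{39}{59}} = \frac{1}{\frac{72494342}{59}} = \frac{59}{72494342}$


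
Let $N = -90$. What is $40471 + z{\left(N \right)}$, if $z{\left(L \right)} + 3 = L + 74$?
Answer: $40452$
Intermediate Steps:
$z{\left(L \right)} = 71 + L$ ($z{\left(L \right)} = -3 + \left(L + 74\right) = -3 + \left(74 + L\right) = 71 + L$)
$40471 + z{\left(N \right)} = 40471 + \left(71 - 90\right) = 40471 - 19 = 40452$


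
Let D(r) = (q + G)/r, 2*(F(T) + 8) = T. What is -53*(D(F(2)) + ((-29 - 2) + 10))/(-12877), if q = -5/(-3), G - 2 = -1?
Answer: -23797/270417 ≈ -0.088001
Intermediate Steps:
G = 1 (G = 2 - 1 = 1)
q = 5/3 (q = -5*(-⅓) = 5/3 ≈ 1.6667)
F(T) = -8 + T/2
D(r) = 8/(3*r) (D(r) = (5/3 + 1)/r = 8/(3*r))
-53*(D(F(2)) + ((-29 - 2) + 10))/(-12877) = -53*(8/(3*(-8 + (½)*2)) + ((-29 - 2) + 10))/(-12877) = -53*(8/(3*(-8 + 1)) + (-31 + 10))*(-1/12877) = -53*((8/3)/(-7) - 21)*(-1/12877) = -53*((8/3)*(-⅐) - 21)*(-1/12877) = -53*(-8/21 - 21)*(-1/12877) = -53*(-449/21)*(-1/12877) = (23797/21)*(-1/12877) = -23797/270417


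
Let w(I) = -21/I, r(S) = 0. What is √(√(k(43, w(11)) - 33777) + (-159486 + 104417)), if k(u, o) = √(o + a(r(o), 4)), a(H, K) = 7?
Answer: √(-6663349 + 11*I*√11*√(371547 - 2*√154))/11 ≈ 0.39157 + 234.67*I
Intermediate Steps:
k(u, o) = √(7 + o) (k(u, o) = √(o + 7) = √(7 + o))
√(√(k(43, w(11)) - 33777) + (-159486 + 104417)) = √(√(√(7 - 21/11) - 33777) + (-159486 + 104417)) = √(√(√(7 - 21*1/11) - 33777) - 55069) = √(√(√(7 - 21/11) - 33777) - 55069) = √(√(√(56/11) - 33777) - 55069) = √(√(2*√154/11 - 33777) - 55069) = √(√(-33777 + 2*√154/11) - 55069) = √(-55069 + √(-33777 + 2*√154/11))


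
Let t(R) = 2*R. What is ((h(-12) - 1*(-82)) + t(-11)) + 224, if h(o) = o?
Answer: 272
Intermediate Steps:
((h(-12) - 1*(-82)) + t(-11)) + 224 = ((-12 - 1*(-82)) + 2*(-11)) + 224 = ((-12 + 82) - 22) + 224 = (70 - 22) + 224 = 48 + 224 = 272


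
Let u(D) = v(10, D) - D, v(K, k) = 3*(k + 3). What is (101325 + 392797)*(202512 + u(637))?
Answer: 100699592990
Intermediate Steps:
v(K, k) = 9 + 3*k (v(K, k) = 3*(3 + k) = 9 + 3*k)
u(D) = 9 + 2*D (u(D) = (9 + 3*D) - D = 9 + 2*D)
(101325 + 392797)*(202512 + u(637)) = (101325 + 392797)*(202512 + (9 + 2*637)) = 494122*(202512 + (9 + 1274)) = 494122*(202512 + 1283) = 494122*203795 = 100699592990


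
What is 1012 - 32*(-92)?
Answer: 3956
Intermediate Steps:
1012 - 32*(-92) = 1012 - 1*(-2944) = 1012 + 2944 = 3956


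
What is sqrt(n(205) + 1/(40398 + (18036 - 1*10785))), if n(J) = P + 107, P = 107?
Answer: sqrt(485871468663)/47649 ≈ 14.629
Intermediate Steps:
n(J) = 214 (n(J) = 107 + 107 = 214)
sqrt(n(205) + 1/(40398 + (18036 - 1*10785))) = sqrt(214 + 1/(40398 + (18036 - 1*10785))) = sqrt(214 + 1/(40398 + (18036 - 10785))) = sqrt(214 + 1/(40398 + 7251)) = sqrt(214 + 1/47649) = sqrt(10196887/47649) = sqrt(485871468663)/47649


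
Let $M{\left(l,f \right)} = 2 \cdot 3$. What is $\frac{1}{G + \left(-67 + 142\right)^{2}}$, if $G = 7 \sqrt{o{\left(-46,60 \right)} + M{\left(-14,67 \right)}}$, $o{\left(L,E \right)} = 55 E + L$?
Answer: $\frac{1125}{6296177} - \frac{14 \sqrt{815}}{31480885} \approx 0.00016598$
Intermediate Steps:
$o{\left(L,E \right)} = L + 55 E$
$M{\left(l,f \right)} = 6$
$G = 14 \sqrt{815}$ ($G = 7 \sqrt{\left(-46 + 55 \cdot 60\right) + 6} = 7 \sqrt{\left(-46 + 3300\right) + 6} = 7 \sqrt{3254 + 6} = 7 \sqrt{3260} = 7 \cdot 2 \sqrt{815} = 14 \sqrt{815} \approx 399.67$)
$\frac{1}{G + \left(-67 + 142\right)^{2}} = \frac{1}{14 \sqrt{815} + \left(-67 + 142\right)^{2}} = \frac{1}{14 \sqrt{815} + 75^{2}} = \frac{1}{14 \sqrt{815} + 5625} = \frac{1}{5625 + 14 \sqrt{815}}$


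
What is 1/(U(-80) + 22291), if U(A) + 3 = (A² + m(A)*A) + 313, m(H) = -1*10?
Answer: 1/29801 ≈ 3.3556e-5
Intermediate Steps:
m(H) = -10
U(A) = 310 + A² - 10*A (U(A) = -3 + ((A² - 10*A) + 313) = -3 + (313 + A² - 10*A) = 310 + A² - 10*A)
1/(U(-80) + 22291) = 1/((310 + (-80)² - 10*(-80)) + 22291) = 1/((310 + 6400 + 800) + 22291) = 1/(7510 + 22291) = 1/29801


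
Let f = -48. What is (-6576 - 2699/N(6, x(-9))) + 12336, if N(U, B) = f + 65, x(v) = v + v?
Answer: 95221/17 ≈ 5601.2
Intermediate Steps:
x(v) = 2*v
N(U, B) = 17 (N(U, B) = -48 + 65 = 17)
(-6576 - 2699/N(6, x(-9))) + 12336 = (-6576 - 2699/17) + 12336 = -114491/17 + 12336 = 95221/17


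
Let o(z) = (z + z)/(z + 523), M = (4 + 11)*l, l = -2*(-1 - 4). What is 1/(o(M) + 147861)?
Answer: 673/99510753 ≈ 6.7631e-6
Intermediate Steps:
l = 10 (l = -2*(-5) = 10)
M = 150 (M = (4 + 11)*10 = 15*10 = 150)
o(z) = 2*z/(523 + z) (o(z) = (2*z)/(523 + z) = 2*z/(523 + z))
1/(o(M) + 147861) = 1/(2*150/(523 + 150) + 147861) = 1/(2*150/673 + 147861) = 1/(2*150*(1/673) + 147861) = 1/(300/673 + 147861) = 1/(99510753/673) = 673/99510753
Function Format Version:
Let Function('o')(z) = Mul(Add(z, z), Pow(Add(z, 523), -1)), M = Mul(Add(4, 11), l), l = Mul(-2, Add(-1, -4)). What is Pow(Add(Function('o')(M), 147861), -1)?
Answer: Rational(673, 99510753) ≈ 6.7631e-6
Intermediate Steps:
l = 10 (l = Mul(-2, -5) = 10)
M = 150 (M = Mul(Add(4, 11), 10) = Mul(15, 10) = 150)
Function('o')(z) = Mul(2, z, Pow(Add(523, z), -1)) (Function('o')(z) = Mul(Mul(2, z), Pow(Add(523, z), -1)) = Mul(2, z, Pow(Add(523, z), -1)))
Pow(Add(Function('o')(M), 147861), -1) = Pow(Add(Mul(2, 150, Pow(Add(523, 150), -1)), 147861), -1) = Pow(Add(Mul(2, 150, Pow(673, -1)), 147861), -1) = Pow(Add(Mul(2, 150, Rational(1, 673)), 147861), -1) = Pow(Add(Rational(300, 673), 147861), -1) = Pow(Rational(99510753, 673), -1) = Rational(673, 99510753)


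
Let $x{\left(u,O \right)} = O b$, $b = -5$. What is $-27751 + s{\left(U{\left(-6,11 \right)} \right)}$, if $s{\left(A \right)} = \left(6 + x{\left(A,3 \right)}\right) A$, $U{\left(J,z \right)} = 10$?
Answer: $-27841$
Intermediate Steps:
$x{\left(u,O \right)} = - 5 O$ ($x{\left(u,O \right)} = O \left(-5\right) = - 5 O$)
$s{\left(A \right)} = - 9 A$ ($s{\left(A \right)} = \left(6 - 15\right) A = - 9 A$)
$-27751 + s{\left(U{\left(-6,11 \right)} \right)} = -27751 - 90 = -27841$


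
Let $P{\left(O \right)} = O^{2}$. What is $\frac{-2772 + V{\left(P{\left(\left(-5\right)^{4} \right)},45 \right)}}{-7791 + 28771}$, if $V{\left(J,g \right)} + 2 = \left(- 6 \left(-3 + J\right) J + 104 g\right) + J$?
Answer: $- \frac{915519919969}{20980} \approx -4.3638 \cdot 10^{7}$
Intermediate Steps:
$V{\left(J,g \right)} = -2 + J + 104 g + J \left(18 - 6 J\right)$ ($V{\left(J,g \right)} = -2 + \left(\left(- 6 \left(-3 + J\right) J + 104 g\right) + J\right) = -2 + \left(\left(\left(18 - 6 J\right) J + 104 g\right) + J\right) = -2 + \left(\left(J \left(18 - 6 J\right) + 104 g\right) + J\right) = -2 + \left(\left(104 g + J \left(18 - 6 J\right)\right) + J\right) = -2 + \left(J + 104 g + J \left(18 - 6 J\right)\right) = -2 + J + 104 g + J \left(18 - 6 J\right)$)
$\frac{-2772 + V{\left(P{\left(\left(-5\right)^{4} \right)},45 \right)}}{-7791 + 28771} = \frac{-2772 + \left(-2 - 6 \left(\left(\left(-5\right)^{4}\right)^{2}\right)^{2} + 19 \left(\left(-5\right)^{4}\right)^{2} + 104 \cdot 45\right)}{-7791 + 28771} = \frac{-2772 + \left(-2 - 6 \left(625^{2}\right)^{2} + 19 \cdot 625^{2} + 4680\right)}{20980} = \left(-2772 + \left(-2 - 6 \cdot 390625^{2} + 19 \cdot 390625 + 4680\right)\right) \frac{1}{20980} = \left(-2772 + \left(-2 - 915527343750 + 7421875 + 4680\right)\right) \frac{1}{20980} = \left(-2772 - 915519917197\right) \frac{1}{20980} = \left(-915519919969\right) \frac{1}{20980} = - \frac{915519919969}{20980}$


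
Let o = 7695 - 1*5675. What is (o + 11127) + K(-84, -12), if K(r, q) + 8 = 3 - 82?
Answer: 13060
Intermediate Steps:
o = 2020 (o = 7695 - 5675 = 2020)
K(r, q) = -87 (K(r, q) = -8 + (3 - 82) = -8 - 79 = -87)
(o + 11127) + K(-84, -12) = (2020 + 11127) - 87 = 13147 - 87 = 13060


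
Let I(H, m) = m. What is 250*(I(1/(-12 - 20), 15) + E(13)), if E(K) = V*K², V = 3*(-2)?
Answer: -249750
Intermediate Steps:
V = -6
E(K) = -6*K²
250*(I(1/(-12 - 20), 15) + E(13)) = 250*(15 - 6*13²) = 250*(15 - 6*169) = 250*(15 - 1014) = 250*(-999) = -249750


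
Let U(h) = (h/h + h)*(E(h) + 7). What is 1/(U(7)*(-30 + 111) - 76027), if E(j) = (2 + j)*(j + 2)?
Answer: -1/19003 ≈ -5.2623e-5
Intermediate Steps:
E(j) = (2 + j)² (E(j) = (2 + j)*(2 + j) = (2 + j)²)
U(h) = (1 + h)*(7 + (2 + h)²) (U(h) = (h/h + h)*((2 + h)² + 7) = (1 + h)*(7 + (2 + h)²))
1/(U(7)*(-30 + 111) - 76027) = 1/((11 + 7³ + 5*7² + 15*7)*(-30 + 111) - 76027) = 1/((11 + 343 + 5*49 + 105)*81 - 76027) = 1/((11 + 343 + 245 + 105)*81 - 76027) = 1/(704*81 - 76027) = 1/(57024 - 76027) = 1/(-19003) = -1/19003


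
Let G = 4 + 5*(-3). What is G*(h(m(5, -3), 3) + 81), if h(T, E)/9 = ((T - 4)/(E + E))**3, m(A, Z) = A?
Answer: -21395/24 ≈ -891.46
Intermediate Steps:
h(T, E) = 9*(-4 + T)**3/(8*E**3) (h(T, E) = 9*((T - 4)/(E + E))**3 = 9*((-4 + T)/((2*E)))**3 = 9*((-4 + T)*(1/(2*E)))**3 = 9*((-4 + T)/(2*E))**3 = 9*((-4 + T)**3/(8*E**3)) = 9*(-4 + T)**3/(8*E**3))
G = -11 (G = 4 - 15 = -11)
G*(h(m(5, -3), 3) + 81) = -11*((9/8)*(-4 + 5)**3/3**3 + 81) = -11*((9/8)*(1/27)*1**3 + 81) = -11*((9/8)*(1/27)*1 + 81) = -11*(1/24 + 81) = -11*1945/24 = -21395/24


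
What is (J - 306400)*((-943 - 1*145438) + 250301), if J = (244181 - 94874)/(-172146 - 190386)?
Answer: -961952402566620/30211 ≈ -3.1841e+10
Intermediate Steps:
J = -49769/120844 (J = 149307/(-362532) = 149307*(-1/362532) = -49769/120844 ≈ -0.41185)
(J - 306400)*((-943 - 1*145438) + 250301) = (-49769/120844 - 306400)*((-943 - 1*145438) + 250301) = -37026651369*((-943 - 145438) + 250301)/120844 = -37026651369*(-146381 + 250301)/120844 = -37026651369/120844*103920 = -961952402566620/30211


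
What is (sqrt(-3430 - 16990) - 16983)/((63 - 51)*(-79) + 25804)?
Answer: -16983/24856 + I*sqrt(5105)/12428 ≈ -0.68326 + 0.0057491*I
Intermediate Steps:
(sqrt(-3430 - 16990) - 16983)/((63 - 51)*(-79) + 25804) = (sqrt(-20420) - 16983)/(12*(-79) + 25804) = (2*I*sqrt(5105) - 16983)/(-948 + 25804) = (-16983 + 2*I*sqrt(5105))/24856 = (-16983 + 2*I*sqrt(5105))*(1/24856) = -16983/24856 + I*sqrt(5105)/12428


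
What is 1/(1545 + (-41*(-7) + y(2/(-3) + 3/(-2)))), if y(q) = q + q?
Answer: 3/5483 ≈ 0.00054715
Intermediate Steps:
y(q) = 2*q
1/(1545 + (-41*(-7) + y(2/(-3) + 3/(-2)))) = 1/(1545 + (-41*(-7) + 2*(2/(-3) + 3/(-2)))) = 1/(1545 + (287 + 2*(2*(-1/3) + 3*(-1/2)))) = 1/(1545 + (287 + 2*(-2/3 - 3/2))) = 1/(1545 + (287 + 2*(-13/6))) = 1/(1545 + (287 - 13/3)) = 1/(1545 + 848/3) = 1/(5483/3) = 3/5483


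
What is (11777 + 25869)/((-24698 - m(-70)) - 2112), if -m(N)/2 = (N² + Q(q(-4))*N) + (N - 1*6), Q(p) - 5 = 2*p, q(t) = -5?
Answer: -18823/8231 ≈ -2.2868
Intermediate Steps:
Q(p) = 5 + 2*p
m(N) = 12 - 2*N² + 8*N (m(N) = -2*((N² + (5 + 2*(-5))*N) + (N - 1*6)) = -2*((N² + (5 - 10)*N) + (N - 6)) = -2*((N² - 5*N) + (-6 + N)) = -2*(-6 + N² - 4*N) = 12 - 2*N² + 8*N)
(11777 + 25869)/((-24698 - m(-70)) - 2112) = (11777 + 25869)/((-24698 - (12 - 2*(-70)² + 8*(-70))) - 2112) = 37646/((-24698 - (12 - 2*4900 - 560)) - 2112) = 37646/((-24698 - (12 - 9800 - 560)) - 2112) = 37646/((-24698 - 1*(-10348)) - 2112) = 37646/((-24698 + 10348) - 2112) = 37646/(-14350 - 2112) = 37646/(-16462) = 37646*(-1/16462) = -18823/8231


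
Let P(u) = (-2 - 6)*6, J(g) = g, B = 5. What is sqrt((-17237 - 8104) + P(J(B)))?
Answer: 3*I*sqrt(2821) ≈ 159.34*I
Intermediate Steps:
P(u) = -48 (P(u) = -8*6 = -48)
sqrt((-17237 - 8104) + P(J(B))) = sqrt((-17237 - 8104) - 48) = sqrt(-25341 - 48) = sqrt(-25389) = 3*I*sqrt(2821)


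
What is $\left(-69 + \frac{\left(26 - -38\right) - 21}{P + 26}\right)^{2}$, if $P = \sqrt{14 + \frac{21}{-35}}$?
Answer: $\frac{49732741464}{10975969} + \frac{19178602 \sqrt{335}}{10975969} \approx 4563.0$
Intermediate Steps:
$P = \frac{\sqrt{335}}{5}$ ($P = \sqrt{14 + 21 \left(- \frac{1}{35}\right)} = \sqrt{14 - \frac{3}{5}} = \sqrt{\frac{67}{5}} = \frac{\sqrt{335}}{5} \approx 3.6606$)
$\left(-69 + \frac{\left(26 - -38\right) - 21}{P + 26}\right)^{2} = \left(-69 + \frac{\left(26 - -38\right) - 21}{\frac{\sqrt{335}}{5} + 26}\right)^{2} = \left(-69 + \frac{\left(26 + 38\right) - 21}{26 + \frac{\sqrt{335}}{5}}\right)^{2} = \left(-69 + \frac{64 - 21}{26 + \frac{\sqrt{335}}{5}}\right)^{2} = \left(-69 + \frac{43}{26 + \frac{\sqrt{335}}{5}}\right)^{2}$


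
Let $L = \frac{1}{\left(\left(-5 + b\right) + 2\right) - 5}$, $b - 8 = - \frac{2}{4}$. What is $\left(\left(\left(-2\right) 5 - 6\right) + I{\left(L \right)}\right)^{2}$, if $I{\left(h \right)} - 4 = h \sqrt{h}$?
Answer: $136 + 48 i \sqrt{2} \approx 136.0 + 67.882 i$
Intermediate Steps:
$b = \frac{15}{2}$ ($b = 8 - \frac{2}{4} = 8 - \frac{1}{2} = \frac{15}{2} \approx 7.5$)
$L = -2$ ($L = \frac{1}{\left(\left(-5 + \frac{15}{2}\right) + 2\right) - 5} = \frac{1}{\left(\frac{5}{2} + 2\right) - 5} = \frac{1}{\frac{9}{2} - 5} = \frac{1}{- \frac{1}{2}} = -2$)
$I{\left(h \right)} = 4 + h^{\frac{3}{2}}$ ($I{\left(h \right)} = 4 + h \sqrt{h} = 4 + h^{\frac{3}{2}}$)
$\left(\left(\left(-2\right) 5 - 6\right) + I{\left(L \right)}\right)^{2} = \left(\left(\left(-2\right) 5 - 6\right) + \left(4 + \left(-2\right)^{\frac{3}{2}}\right)\right)^{2} = \left(\left(-10 - 6\right) + \left(4 - 2 i \sqrt{2}\right)\right)^{2} = \left(-16 + \left(4 - 2 i \sqrt{2}\right)\right)^{2} = \left(-12 - 2 i \sqrt{2}\right)^{2}$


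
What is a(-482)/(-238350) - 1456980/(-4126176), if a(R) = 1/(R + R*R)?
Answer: 186370475937407/527802293072600 ≈ 0.35311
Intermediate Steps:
a(R) = 1/(R + R**2)
a(-482)/(-238350) - 1456980/(-4126176) = (1/((-482)*(1 - 482)))/(-238350) - 1456980/(-4126176) = -1/482/(-481)*(-1/238350) - 1456980*(-1/4126176) = -1/482*(-1/481)*(-1/238350) + 121415/343848 = (1/231842)*(-1/238350) + 121415/343848 = -1/55259540700 + 121415/343848 = 186370475937407/527802293072600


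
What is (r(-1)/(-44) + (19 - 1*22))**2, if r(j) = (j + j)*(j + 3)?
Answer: 1024/121 ≈ 8.4628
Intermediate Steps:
r(j) = 2*j*(3 + j) (r(j) = (2*j)*(3 + j) = 2*j*(3 + j))
(r(-1)/(-44) + (19 - 1*22))**2 = ((2*(-1)*(3 - 1))/(-44) + (19 - 1*22))**2 = ((2*(-1)*2)*(-1/44) + (19 - 22))**2 = (-4*(-1/44) - 3)**2 = (1/11 - 3)**2 = (-32/11)**2 = 1024/121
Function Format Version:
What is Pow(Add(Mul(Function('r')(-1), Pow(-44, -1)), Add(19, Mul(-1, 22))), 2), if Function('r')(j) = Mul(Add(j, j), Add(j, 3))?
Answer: Rational(1024, 121) ≈ 8.4628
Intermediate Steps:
Function('r')(j) = Mul(2, j, Add(3, j)) (Function('r')(j) = Mul(Mul(2, j), Add(3, j)) = Mul(2, j, Add(3, j)))
Pow(Add(Mul(Function('r')(-1), Pow(-44, -1)), Add(19, Mul(-1, 22))), 2) = Pow(Add(Mul(Mul(2, -1, Add(3, -1)), Pow(-44, -1)), Add(19, Mul(-1, 22))), 2) = Pow(Add(Mul(Mul(2, -1, 2), Rational(-1, 44)), Add(19, -22)), 2) = Pow(Add(Mul(-4, Rational(-1, 44)), -3), 2) = Pow(Add(Rational(1, 11), -3), 2) = Pow(Rational(-32, 11), 2) = Rational(1024, 121)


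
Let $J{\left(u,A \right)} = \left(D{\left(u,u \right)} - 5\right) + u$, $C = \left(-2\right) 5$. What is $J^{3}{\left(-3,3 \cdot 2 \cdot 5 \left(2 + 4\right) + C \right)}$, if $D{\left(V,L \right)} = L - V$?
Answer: $-512$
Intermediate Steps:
$C = -10$
$J{\left(u,A \right)} = -5 + u$ ($J{\left(u,A \right)} = \left(\left(u - u\right) - 5\right) + u = \left(0 - 5\right) + u = -5 + u$)
$J^{3}{\left(-3,3 \cdot 2 \cdot 5 \left(2 + 4\right) + C \right)} = \left(-5 - 3\right)^{3} = \left(-8\right)^{3} = -512$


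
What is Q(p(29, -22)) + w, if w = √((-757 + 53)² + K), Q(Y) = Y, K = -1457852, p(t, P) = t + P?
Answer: 7 + 2*I*√240559 ≈ 7.0 + 980.94*I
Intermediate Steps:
p(t, P) = P + t
w = 2*I*√240559 (w = √((-757 + 53)² - 1457852) = √((-704)² - 1457852) = √(495616 - 1457852) = √(-962236) = 2*I*√240559 ≈ 980.94*I)
Q(p(29, -22)) + w = (-22 + 29) + 2*I*√240559 = 7 + 2*I*√240559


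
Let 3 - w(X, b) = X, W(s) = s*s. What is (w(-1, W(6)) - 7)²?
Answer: 9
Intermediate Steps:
W(s) = s²
w(X, b) = 3 - X
(w(-1, W(6)) - 7)² = ((3 - 1*(-1)) - 7)² = ((3 + 1) - 7)² = (4 - 7)² = (-3)² = 9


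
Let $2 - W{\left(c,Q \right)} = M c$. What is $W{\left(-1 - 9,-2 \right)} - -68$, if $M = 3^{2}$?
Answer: $160$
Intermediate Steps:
$M = 9$
$W{\left(c,Q \right)} = 2 - 9 c$
$W{\left(-1 - 9,-2 \right)} - -68 = \left(2 - 9 \left(-1 - 9\right)\right) - -68 = \left(2 - -90\right) + 68 = \left(2 + 90\right) + 68 = 92 + 68 = 160$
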